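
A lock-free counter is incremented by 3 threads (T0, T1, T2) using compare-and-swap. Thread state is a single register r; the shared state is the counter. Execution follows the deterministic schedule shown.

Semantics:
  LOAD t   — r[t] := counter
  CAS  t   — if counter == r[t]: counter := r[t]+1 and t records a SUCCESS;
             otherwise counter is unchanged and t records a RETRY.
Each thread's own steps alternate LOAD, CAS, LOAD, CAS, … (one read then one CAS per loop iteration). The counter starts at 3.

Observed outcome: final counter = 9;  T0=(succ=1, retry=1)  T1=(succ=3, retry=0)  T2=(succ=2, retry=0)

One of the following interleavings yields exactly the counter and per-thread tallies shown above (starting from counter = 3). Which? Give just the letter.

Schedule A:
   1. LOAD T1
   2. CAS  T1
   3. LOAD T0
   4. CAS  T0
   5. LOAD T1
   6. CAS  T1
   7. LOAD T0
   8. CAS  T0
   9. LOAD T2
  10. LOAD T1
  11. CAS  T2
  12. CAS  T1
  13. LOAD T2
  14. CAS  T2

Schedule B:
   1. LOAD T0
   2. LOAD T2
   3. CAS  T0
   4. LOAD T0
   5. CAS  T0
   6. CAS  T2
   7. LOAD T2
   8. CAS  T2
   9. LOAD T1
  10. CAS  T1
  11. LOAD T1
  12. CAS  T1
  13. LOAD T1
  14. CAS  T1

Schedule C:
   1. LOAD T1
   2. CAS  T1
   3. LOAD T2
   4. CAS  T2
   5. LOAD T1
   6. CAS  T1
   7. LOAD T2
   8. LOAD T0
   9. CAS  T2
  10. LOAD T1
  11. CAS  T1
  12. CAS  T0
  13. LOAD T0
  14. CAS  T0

Tracing schedule C:
T1 LOAD — after: cnt=3, r=3 — load
T1 CAS — after: cnt=4, r=3 — ok
T2 LOAD — after: cnt=4, r=4 — load
T2 CAS — after: cnt=5, r=4 — ok
T1 LOAD — after: cnt=5, r=5 — load
T1 CAS — after: cnt=6, r=5 — ok
T2 LOAD — after: cnt=6, r=6 — load
T0 LOAD — after: cnt=6, r=6 — load
T2 CAS — after: cnt=7, r=6 — ok
T1 LOAD — after: cnt=7, r=7 — load
T1 CAS — after: cnt=8, r=7 — ok
T0 CAS — after: cnt=8, r=6 — retry
T0 LOAD — after: cnt=8, r=8 — load
T0 CAS — after: cnt=9, r=8 — ok

C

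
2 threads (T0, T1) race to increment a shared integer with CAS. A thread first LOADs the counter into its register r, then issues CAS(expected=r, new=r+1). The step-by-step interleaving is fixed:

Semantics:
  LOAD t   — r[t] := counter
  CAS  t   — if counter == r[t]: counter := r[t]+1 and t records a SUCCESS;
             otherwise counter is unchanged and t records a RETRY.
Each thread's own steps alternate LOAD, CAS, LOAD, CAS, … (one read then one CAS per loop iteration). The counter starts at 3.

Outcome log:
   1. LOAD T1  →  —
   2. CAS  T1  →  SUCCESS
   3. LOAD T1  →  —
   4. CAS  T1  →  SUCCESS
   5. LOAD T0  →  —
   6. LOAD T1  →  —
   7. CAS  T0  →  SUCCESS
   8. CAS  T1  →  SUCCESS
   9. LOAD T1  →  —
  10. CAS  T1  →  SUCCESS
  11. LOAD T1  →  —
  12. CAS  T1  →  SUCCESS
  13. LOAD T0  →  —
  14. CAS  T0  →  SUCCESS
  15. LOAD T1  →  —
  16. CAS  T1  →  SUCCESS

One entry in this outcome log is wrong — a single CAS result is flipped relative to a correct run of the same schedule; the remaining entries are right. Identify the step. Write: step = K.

step = 8

Correct run:
   1) LOAD T1:  M=3  r_T1=3
   2) CAS  T1:  M=4  r_T1=3 ✓
   3) LOAD T1:  M=4  r_T1=4
   4) CAS  T1:  M=5  r_T1=4 ✓
   5) LOAD T0:  M=5  r_T0=5
   6) LOAD T1:  M=5  r_T1=5
   7) CAS  T0:  M=6  r_T0=5 ✓
   8) CAS  T1:  M=6  r_T1=5 ✗
   9) LOAD T1:  M=6  r_T1=6
  10) CAS  T1:  M=7  r_T1=6 ✓
  11) LOAD T1:  M=7  r_T1=7
  12) CAS  T1:  M=8  r_T1=7 ✓
  13) LOAD T0:  M=8  r_T0=8
  14) CAS  T0:  M=9  r_T0=8 ✓
  15) LOAD T1:  M=9  r_T1=9
  16) CAS  T1:  M=10  r_T1=9 ✓
Log disagrees first at step 8.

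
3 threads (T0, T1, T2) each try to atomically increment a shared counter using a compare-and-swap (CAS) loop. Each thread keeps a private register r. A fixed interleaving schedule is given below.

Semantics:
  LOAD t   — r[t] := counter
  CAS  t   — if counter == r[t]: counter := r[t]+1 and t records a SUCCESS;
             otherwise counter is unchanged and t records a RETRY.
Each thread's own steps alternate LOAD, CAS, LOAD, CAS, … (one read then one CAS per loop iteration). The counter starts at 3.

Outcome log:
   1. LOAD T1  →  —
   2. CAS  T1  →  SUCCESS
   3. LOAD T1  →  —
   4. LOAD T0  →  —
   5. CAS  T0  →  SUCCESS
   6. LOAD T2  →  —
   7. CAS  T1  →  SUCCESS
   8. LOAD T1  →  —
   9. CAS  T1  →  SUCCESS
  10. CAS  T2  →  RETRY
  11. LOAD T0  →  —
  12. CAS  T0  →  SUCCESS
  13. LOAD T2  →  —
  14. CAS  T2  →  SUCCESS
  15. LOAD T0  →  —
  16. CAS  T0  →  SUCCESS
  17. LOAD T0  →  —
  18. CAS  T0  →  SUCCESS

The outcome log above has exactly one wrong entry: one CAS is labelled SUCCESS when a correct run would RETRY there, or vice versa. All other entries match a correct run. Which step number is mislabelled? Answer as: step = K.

step = 7

Correct run:
step 1: T1 LOAD ⇒ load; ctr=3 reg=3
step 2: T1 CAS ⇒ ok; ctr=4 reg=3
step 3: T1 LOAD ⇒ load; ctr=4 reg=4
step 4: T0 LOAD ⇒ load; ctr=4 reg=4
step 5: T0 CAS ⇒ ok; ctr=5 reg=4
step 6: T2 LOAD ⇒ load; ctr=5 reg=5
step 7: T1 CAS ⇒ retry; ctr=5 reg=4
step 8: T1 LOAD ⇒ load; ctr=5 reg=5
step 9: T1 CAS ⇒ ok; ctr=6 reg=5
step 10: T2 CAS ⇒ retry; ctr=6 reg=5
step 11: T0 LOAD ⇒ load; ctr=6 reg=6
step 12: T0 CAS ⇒ ok; ctr=7 reg=6
step 13: T2 LOAD ⇒ load; ctr=7 reg=7
step 14: T2 CAS ⇒ ok; ctr=8 reg=7
step 15: T0 LOAD ⇒ load; ctr=8 reg=8
step 16: T0 CAS ⇒ ok; ctr=9 reg=8
step 17: T0 LOAD ⇒ load; ctr=9 reg=9
step 18: T0 CAS ⇒ ok; ctr=10 reg=9
Log disagrees first at step 7.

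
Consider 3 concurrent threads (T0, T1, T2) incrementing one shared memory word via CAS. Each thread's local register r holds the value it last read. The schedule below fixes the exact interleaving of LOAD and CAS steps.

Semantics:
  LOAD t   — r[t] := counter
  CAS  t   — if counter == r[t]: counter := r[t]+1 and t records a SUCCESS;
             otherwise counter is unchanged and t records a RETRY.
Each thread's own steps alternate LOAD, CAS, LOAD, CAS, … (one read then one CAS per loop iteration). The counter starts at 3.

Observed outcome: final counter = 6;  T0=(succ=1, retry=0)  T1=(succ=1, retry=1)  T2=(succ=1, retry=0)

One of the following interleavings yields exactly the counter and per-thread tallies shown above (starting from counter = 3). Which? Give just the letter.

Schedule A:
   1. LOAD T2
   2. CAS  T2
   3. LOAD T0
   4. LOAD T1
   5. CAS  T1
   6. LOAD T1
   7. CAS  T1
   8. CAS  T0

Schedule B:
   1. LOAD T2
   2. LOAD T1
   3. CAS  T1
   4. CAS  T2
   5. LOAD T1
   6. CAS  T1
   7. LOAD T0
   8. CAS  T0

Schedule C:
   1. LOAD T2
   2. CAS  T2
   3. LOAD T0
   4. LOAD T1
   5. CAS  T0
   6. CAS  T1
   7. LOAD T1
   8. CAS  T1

Run C:
[1] T2.load  rd  (counter 3, T2.r 3)
[2] T2.cas  hit  (counter 4, T2.r 3)
[3] T0.load  rd  (counter 4, T0.r 4)
[4] T1.load  rd  (counter 4, T1.r 4)
[5] T0.cas  hit  (counter 5, T0.r 4)
[6] T1.cas  miss  (counter 5, T1.r 4)
[7] T1.load  rd  (counter 5, T1.r 5)
[8] T1.cas  hit  (counter 6, T1.r 5)

C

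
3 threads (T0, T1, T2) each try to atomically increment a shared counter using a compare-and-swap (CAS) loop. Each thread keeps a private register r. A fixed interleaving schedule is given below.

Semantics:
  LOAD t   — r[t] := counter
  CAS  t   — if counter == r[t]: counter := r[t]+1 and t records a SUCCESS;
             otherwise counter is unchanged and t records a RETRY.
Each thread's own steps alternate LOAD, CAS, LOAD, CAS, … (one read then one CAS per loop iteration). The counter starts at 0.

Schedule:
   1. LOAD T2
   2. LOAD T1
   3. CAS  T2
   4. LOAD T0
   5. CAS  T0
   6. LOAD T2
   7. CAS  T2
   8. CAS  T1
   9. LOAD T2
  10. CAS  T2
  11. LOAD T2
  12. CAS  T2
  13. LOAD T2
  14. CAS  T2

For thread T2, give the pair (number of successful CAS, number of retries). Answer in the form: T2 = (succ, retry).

T2 = (5, 0)

#1 T2 reads 0
#2 T1 reads 0
#3 T2 CAS(0→1) writes; counter now 1
#4 T0 reads 1
#5 T0 CAS(1→2) writes; counter now 2
#6 T2 reads 2
#7 T2 CAS(2→3) writes; counter now 3
#8 T1 CAS(0→1) fails; counter now 3
#9 T2 reads 3
#10 T2 CAS(3→4) writes; counter now 4
#11 T2 reads 4
#12 T2 CAS(4→5) writes; counter now 5
#13 T2 reads 5
#14 T2 CAS(5→6) writes; counter now 6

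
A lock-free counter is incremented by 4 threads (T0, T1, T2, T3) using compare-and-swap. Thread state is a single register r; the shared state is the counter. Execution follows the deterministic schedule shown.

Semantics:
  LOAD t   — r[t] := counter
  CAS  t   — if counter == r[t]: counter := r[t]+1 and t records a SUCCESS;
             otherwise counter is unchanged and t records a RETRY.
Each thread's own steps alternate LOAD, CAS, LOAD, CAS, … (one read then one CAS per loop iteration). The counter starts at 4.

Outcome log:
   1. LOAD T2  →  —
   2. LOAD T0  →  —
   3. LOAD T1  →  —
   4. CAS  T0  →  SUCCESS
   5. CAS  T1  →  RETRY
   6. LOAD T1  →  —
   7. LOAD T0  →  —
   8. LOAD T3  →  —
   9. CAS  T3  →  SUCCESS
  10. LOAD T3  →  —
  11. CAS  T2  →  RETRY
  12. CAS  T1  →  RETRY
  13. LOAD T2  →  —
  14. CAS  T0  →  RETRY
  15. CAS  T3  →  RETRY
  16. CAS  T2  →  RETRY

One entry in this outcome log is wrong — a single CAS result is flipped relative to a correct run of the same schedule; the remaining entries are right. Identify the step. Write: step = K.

step = 15

Re-executing:
step 1: T2 LOAD ⇒ load; ctr=4 reg=4
step 2: T0 LOAD ⇒ load; ctr=4 reg=4
step 3: T1 LOAD ⇒ load; ctr=4 reg=4
step 4: T0 CAS ⇒ ok; ctr=5 reg=4
step 5: T1 CAS ⇒ retry; ctr=5 reg=4
step 6: T1 LOAD ⇒ load; ctr=5 reg=5
step 7: T0 LOAD ⇒ load; ctr=5 reg=5
step 8: T3 LOAD ⇒ load; ctr=5 reg=5
step 9: T3 CAS ⇒ ok; ctr=6 reg=5
step 10: T3 LOAD ⇒ load; ctr=6 reg=6
step 11: T2 CAS ⇒ retry; ctr=6 reg=4
step 12: T1 CAS ⇒ retry; ctr=6 reg=5
step 13: T2 LOAD ⇒ load; ctr=6 reg=6
step 14: T0 CAS ⇒ retry; ctr=6 reg=5
step 15: T3 CAS ⇒ ok; ctr=7 reg=6
step 16: T2 CAS ⇒ retry; ctr=7 reg=6
Mismatch at 15.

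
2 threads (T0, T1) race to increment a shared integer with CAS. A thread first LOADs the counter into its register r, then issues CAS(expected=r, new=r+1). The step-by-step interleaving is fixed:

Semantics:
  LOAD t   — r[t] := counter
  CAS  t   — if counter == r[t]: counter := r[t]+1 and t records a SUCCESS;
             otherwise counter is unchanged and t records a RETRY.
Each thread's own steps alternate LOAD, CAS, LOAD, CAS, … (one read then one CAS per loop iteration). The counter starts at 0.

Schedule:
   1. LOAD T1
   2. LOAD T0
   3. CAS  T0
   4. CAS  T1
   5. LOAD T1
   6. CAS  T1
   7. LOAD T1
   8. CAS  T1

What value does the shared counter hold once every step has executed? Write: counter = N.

counter = 3

step 1: T1 LOAD ⇒ load; ctr=0 reg=0
step 2: T0 LOAD ⇒ load; ctr=0 reg=0
step 3: T0 CAS ⇒ ok; ctr=1 reg=0
step 4: T1 CAS ⇒ retry; ctr=1 reg=0
step 5: T1 LOAD ⇒ load; ctr=1 reg=1
step 6: T1 CAS ⇒ ok; ctr=2 reg=1
step 7: T1 LOAD ⇒ load; ctr=2 reg=2
step 8: T1 CAS ⇒ ok; ctr=3 reg=2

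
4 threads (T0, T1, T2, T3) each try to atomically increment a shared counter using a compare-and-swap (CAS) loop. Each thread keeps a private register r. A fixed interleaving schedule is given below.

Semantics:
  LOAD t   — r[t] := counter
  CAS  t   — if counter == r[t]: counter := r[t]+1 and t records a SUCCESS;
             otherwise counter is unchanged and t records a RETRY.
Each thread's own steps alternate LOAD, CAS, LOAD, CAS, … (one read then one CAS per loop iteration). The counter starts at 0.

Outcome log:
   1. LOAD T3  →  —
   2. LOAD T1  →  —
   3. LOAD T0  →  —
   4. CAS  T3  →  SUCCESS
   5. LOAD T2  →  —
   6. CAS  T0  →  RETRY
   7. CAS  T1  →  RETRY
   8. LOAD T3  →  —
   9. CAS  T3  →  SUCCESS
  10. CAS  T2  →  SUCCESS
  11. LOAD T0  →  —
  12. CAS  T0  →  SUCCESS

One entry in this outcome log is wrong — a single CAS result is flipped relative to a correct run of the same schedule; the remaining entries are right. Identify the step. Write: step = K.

Reference trace:
T3 LOAD — after: cnt=0, r=0 — load
T1 LOAD — after: cnt=0, r=0 — load
T0 LOAD — after: cnt=0, r=0 — load
T3 CAS — after: cnt=1, r=0 — ok
T2 LOAD — after: cnt=1, r=1 — load
T0 CAS — after: cnt=1, r=0 — retry
T1 CAS — after: cnt=1, r=0 — retry
T3 LOAD — after: cnt=1, r=1 — load
T3 CAS — after: cnt=2, r=1 — ok
T2 CAS — after: cnt=2, r=1 — retry
T0 LOAD — after: cnt=2, r=2 — load
T0 CAS — after: cnt=3, r=2 — ok
Log disagrees first at step 10.

step = 10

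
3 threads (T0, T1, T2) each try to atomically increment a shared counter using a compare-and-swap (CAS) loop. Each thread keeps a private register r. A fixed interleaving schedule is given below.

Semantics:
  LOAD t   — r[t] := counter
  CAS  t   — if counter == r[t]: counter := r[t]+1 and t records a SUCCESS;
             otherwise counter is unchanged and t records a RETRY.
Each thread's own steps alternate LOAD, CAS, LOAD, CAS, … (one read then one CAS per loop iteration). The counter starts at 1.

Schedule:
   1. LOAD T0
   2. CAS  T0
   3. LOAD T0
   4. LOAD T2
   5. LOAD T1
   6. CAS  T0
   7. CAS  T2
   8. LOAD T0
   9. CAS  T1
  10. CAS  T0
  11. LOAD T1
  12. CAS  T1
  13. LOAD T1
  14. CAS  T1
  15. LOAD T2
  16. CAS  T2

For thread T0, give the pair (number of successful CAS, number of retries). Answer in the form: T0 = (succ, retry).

#1 T0 reads 1
#2 T0 CAS(1→2) writes; counter now 2
#3 T0 reads 2
#4 T2 reads 2
#5 T1 reads 2
#6 T0 CAS(2→3) writes; counter now 3
#7 T2 CAS(2→3) fails; counter now 3
#8 T0 reads 3
#9 T1 CAS(2→3) fails; counter now 3
#10 T0 CAS(3→4) writes; counter now 4
#11 T1 reads 4
#12 T1 CAS(4→5) writes; counter now 5
#13 T1 reads 5
#14 T1 CAS(5→6) writes; counter now 6
#15 T2 reads 6
#16 T2 CAS(6→7) writes; counter now 7

T0 = (3, 0)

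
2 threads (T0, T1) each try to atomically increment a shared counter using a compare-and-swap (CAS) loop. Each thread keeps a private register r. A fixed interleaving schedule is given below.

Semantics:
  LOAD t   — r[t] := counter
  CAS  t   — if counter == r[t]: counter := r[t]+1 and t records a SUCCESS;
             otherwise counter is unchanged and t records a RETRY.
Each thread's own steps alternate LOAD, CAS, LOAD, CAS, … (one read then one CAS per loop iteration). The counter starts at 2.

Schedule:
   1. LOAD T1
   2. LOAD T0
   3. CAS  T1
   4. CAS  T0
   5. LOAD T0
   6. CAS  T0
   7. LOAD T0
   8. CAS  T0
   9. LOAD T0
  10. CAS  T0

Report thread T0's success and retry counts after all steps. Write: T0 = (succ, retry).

1. LOAD T1 → mem=2 r[T1]=2 [LOAD]
2. LOAD T0 → mem=2 r[T0]=2 [LOAD]
3. CAS T1 → mem=3 r[T1]=2 [OK]
4. CAS T0 → mem=3 r[T0]=2 [RETRY]
5. LOAD T0 → mem=3 r[T0]=3 [LOAD]
6. CAS T0 → mem=4 r[T0]=3 [OK]
7. LOAD T0 → mem=4 r[T0]=4 [LOAD]
8. CAS T0 → mem=5 r[T0]=4 [OK]
9. LOAD T0 → mem=5 r[T0]=5 [LOAD]
10. CAS T0 → mem=6 r[T0]=5 [OK]

T0 = (3, 1)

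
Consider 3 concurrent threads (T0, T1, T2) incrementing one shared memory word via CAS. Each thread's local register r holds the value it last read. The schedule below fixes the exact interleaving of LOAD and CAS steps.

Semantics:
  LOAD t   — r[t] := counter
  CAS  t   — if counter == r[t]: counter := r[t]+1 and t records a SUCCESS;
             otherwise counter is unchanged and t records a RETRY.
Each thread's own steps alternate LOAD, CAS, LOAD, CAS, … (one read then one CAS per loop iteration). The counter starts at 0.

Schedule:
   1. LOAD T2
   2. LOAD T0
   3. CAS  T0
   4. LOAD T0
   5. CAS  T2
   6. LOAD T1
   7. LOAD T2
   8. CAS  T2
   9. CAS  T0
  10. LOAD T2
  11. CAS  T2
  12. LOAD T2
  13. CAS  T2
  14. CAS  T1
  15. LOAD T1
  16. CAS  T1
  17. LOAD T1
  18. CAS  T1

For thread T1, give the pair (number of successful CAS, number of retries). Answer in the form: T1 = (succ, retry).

#1 T2 reads 0
#2 T0 reads 0
#3 T0 CAS(0→1) writes; counter now 1
#4 T0 reads 1
#5 T2 CAS(0→1) fails; counter now 1
#6 T1 reads 1
#7 T2 reads 1
#8 T2 CAS(1→2) writes; counter now 2
#9 T0 CAS(1→2) fails; counter now 2
#10 T2 reads 2
#11 T2 CAS(2→3) writes; counter now 3
#12 T2 reads 3
#13 T2 CAS(3→4) writes; counter now 4
#14 T1 CAS(1→2) fails; counter now 4
#15 T1 reads 4
#16 T1 CAS(4→5) writes; counter now 5
#17 T1 reads 5
#18 T1 CAS(5→6) writes; counter now 6

T1 = (2, 1)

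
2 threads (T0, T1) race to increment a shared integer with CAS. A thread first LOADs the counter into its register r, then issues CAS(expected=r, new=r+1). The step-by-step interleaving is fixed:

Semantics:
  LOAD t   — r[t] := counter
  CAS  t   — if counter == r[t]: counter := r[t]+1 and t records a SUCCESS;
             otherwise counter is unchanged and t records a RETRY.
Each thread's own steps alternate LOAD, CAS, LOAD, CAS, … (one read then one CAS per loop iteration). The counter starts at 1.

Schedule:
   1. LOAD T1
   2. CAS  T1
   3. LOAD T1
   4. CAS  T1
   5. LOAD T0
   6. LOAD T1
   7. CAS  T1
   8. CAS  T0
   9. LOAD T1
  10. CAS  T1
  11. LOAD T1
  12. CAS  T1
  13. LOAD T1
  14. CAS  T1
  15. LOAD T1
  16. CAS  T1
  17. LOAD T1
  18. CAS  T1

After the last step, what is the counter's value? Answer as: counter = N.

counter = 9

   1) LOAD T1:  M=1  r_T1=1
   2) CAS  T1:  M=2  r_T1=1 ✓
   3) LOAD T1:  M=2  r_T1=2
   4) CAS  T1:  M=3  r_T1=2 ✓
   5) LOAD T0:  M=3  r_T0=3
   6) LOAD T1:  M=3  r_T1=3
   7) CAS  T1:  M=4  r_T1=3 ✓
   8) CAS  T0:  M=4  r_T0=3 ✗
   9) LOAD T1:  M=4  r_T1=4
  10) CAS  T1:  M=5  r_T1=4 ✓
  11) LOAD T1:  M=5  r_T1=5
  12) CAS  T1:  M=6  r_T1=5 ✓
  13) LOAD T1:  M=6  r_T1=6
  14) CAS  T1:  M=7  r_T1=6 ✓
  15) LOAD T1:  M=7  r_T1=7
  16) CAS  T1:  M=8  r_T1=7 ✓
  17) LOAD T1:  M=8  r_T1=8
  18) CAS  T1:  M=9  r_T1=8 ✓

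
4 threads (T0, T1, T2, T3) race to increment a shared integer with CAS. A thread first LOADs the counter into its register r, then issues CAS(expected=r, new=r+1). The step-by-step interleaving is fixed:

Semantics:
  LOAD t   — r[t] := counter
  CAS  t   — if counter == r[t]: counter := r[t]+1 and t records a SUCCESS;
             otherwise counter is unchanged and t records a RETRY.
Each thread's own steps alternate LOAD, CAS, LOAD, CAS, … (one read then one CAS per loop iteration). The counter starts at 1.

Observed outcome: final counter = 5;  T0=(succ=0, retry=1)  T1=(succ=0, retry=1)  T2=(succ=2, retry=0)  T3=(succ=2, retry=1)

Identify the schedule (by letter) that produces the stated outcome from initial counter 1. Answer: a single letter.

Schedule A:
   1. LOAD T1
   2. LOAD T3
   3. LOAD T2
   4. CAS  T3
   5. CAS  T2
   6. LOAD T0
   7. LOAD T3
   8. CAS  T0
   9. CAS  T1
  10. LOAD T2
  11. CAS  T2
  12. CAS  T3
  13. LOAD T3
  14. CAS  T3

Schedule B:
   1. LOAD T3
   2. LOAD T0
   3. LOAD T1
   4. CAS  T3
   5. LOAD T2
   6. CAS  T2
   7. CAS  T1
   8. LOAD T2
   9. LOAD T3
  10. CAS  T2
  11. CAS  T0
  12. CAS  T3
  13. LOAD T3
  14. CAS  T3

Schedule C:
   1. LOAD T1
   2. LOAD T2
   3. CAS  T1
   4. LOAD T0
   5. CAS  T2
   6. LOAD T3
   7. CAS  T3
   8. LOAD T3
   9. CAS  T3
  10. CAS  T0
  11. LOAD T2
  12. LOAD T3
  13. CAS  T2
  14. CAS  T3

Simulating candidate B:
#1 T3 reads 1
#2 T0 reads 1
#3 T1 reads 1
#4 T3 CAS(1→2) writes; counter now 2
#5 T2 reads 2
#6 T2 CAS(2→3) writes; counter now 3
#7 T1 CAS(1→2) fails; counter now 3
#8 T2 reads 3
#9 T3 reads 3
#10 T2 CAS(3→4) writes; counter now 4
#11 T0 CAS(1→2) fails; counter now 4
#12 T3 CAS(3→4) fails; counter now 4
#13 T3 reads 4
#14 T3 CAS(4→5) writes; counter now 5

B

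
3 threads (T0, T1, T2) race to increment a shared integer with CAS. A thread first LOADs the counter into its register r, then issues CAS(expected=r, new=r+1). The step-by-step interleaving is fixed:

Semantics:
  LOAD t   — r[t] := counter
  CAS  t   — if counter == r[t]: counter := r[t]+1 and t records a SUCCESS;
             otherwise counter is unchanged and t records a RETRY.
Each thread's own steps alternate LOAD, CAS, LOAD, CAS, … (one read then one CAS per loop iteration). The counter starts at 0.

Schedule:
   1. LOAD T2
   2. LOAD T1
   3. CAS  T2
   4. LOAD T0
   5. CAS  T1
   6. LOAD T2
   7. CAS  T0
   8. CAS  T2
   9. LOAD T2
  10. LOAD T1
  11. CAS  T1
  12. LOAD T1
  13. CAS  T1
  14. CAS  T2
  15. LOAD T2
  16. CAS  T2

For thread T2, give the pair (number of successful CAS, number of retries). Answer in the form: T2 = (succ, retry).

T2 = (2, 2)

T2 LOAD — after: cnt=0, r=0 — load
T1 LOAD — after: cnt=0, r=0 — load
T2 CAS — after: cnt=1, r=0 — ok
T0 LOAD — after: cnt=1, r=1 — load
T1 CAS — after: cnt=1, r=0 — retry
T2 LOAD — after: cnt=1, r=1 — load
T0 CAS — after: cnt=2, r=1 — ok
T2 CAS — after: cnt=2, r=1 — retry
T2 LOAD — after: cnt=2, r=2 — load
T1 LOAD — after: cnt=2, r=2 — load
T1 CAS — after: cnt=3, r=2 — ok
T1 LOAD — after: cnt=3, r=3 — load
T1 CAS — after: cnt=4, r=3 — ok
T2 CAS — after: cnt=4, r=2 — retry
T2 LOAD — after: cnt=4, r=4 — load
T2 CAS — after: cnt=5, r=4 — ok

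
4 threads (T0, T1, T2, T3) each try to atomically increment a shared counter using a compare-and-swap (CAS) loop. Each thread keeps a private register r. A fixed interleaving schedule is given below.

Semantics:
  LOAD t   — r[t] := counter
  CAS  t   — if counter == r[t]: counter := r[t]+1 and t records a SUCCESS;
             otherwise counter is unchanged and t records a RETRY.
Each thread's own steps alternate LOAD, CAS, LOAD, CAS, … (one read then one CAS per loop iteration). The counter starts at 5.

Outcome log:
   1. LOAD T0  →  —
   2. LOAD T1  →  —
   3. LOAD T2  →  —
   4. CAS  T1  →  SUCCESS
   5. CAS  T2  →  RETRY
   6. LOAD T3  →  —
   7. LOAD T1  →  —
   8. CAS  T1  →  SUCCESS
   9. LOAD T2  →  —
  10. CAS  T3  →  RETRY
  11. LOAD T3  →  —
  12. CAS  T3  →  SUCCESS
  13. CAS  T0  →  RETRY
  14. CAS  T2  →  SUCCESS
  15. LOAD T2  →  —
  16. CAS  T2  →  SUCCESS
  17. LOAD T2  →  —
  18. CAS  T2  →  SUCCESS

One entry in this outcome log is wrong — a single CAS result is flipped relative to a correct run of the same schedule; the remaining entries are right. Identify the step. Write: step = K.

Reference trace:
#1 T0 reads 5
#2 T1 reads 5
#3 T2 reads 5
#4 T1 CAS(5→6) writes; counter now 6
#5 T2 CAS(5→6) fails; counter now 6
#6 T3 reads 6
#7 T1 reads 6
#8 T1 CAS(6→7) writes; counter now 7
#9 T2 reads 7
#10 T3 CAS(6→7) fails; counter now 7
#11 T3 reads 7
#12 T3 CAS(7→8) writes; counter now 8
#13 T0 CAS(5→6) fails; counter now 8
#14 T2 CAS(7→8) fails; counter now 8
#15 T2 reads 8
#16 T2 CAS(8→9) writes; counter now 9
#17 T2 reads 9
#18 T2 CAS(9→10) writes; counter now 10
Flip is step 14.

step = 14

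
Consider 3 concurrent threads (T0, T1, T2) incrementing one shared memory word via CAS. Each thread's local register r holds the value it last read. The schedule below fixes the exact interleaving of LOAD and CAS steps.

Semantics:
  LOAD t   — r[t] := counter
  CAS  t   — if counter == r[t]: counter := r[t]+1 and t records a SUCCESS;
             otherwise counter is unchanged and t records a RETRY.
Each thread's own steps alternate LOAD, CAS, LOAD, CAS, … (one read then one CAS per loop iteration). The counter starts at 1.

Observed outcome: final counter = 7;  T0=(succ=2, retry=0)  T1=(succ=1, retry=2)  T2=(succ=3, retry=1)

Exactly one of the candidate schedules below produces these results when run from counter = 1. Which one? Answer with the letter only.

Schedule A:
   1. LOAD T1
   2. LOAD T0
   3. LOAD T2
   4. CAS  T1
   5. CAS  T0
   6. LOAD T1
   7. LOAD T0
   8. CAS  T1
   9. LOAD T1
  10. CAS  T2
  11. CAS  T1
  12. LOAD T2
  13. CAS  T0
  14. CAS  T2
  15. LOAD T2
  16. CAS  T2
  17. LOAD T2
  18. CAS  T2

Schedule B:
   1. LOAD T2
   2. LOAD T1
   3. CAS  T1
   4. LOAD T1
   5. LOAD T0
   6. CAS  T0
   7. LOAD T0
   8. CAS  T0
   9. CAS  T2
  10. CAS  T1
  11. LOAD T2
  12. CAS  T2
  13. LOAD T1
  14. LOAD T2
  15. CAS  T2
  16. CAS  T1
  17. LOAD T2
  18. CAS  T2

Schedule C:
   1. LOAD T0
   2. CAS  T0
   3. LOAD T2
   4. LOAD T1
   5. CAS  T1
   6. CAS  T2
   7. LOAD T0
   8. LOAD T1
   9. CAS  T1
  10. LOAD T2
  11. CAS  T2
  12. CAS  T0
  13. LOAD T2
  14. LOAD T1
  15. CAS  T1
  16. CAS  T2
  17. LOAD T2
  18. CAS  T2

B

Tracing schedule B:
   1) LOAD T2:  M=1  r_T2=1
   2) LOAD T1:  M=1  r_T1=1
   3) CAS  T1:  M=2  r_T1=1 ✓
   4) LOAD T1:  M=2  r_T1=2
   5) LOAD T0:  M=2  r_T0=2
   6) CAS  T0:  M=3  r_T0=2 ✓
   7) LOAD T0:  M=3  r_T0=3
   8) CAS  T0:  M=4  r_T0=3 ✓
   9) CAS  T2:  M=4  r_T2=1 ✗
  10) CAS  T1:  M=4  r_T1=2 ✗
  11) LOAD T2:  M=4  r_T2=4
  12) CAS  T2:  M=5  r_T2=4 ✓
  13) LOAD T1:  M=5  r_T1=5
  14) LOAD T2:  M=5  r_T2=5
  15) CAS  T2:  M=6  r_T2=5 ✓
  16) CAS  T1:  M=6  r_T1=5 ✗
  17) LOAD T2:  M=6  r_T2=6
  18) CAS  T2:  M=7  r_T2=6 ✓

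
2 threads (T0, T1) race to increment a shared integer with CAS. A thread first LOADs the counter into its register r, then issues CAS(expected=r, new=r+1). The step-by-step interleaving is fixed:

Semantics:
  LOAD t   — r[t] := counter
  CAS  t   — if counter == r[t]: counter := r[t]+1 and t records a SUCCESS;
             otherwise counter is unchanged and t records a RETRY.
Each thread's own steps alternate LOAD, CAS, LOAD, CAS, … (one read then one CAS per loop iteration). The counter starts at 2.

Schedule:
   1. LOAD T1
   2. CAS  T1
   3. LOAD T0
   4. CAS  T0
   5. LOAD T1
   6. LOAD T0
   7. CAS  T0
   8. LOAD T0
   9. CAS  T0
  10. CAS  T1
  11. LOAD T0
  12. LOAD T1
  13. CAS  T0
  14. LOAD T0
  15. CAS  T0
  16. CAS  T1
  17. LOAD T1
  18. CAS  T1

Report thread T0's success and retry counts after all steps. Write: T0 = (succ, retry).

T0 = (5, 0)

[1] T1.load  rd  (counter 2, T1.r 2)
[2] T1.cas  hit  (counter 3, T1.r 2)
[3] T0.load  rd  (counter 3, T0.r 3)
[4] T0.cas  hit  (counter 4, T0.r 3)
[5] T1.load  rd  (counter 4, T1.r 4)
[6] T0.load  rd  (counter 4, T0.r 4)
[7] T0.cas  hit  (counter 5, T0.r 4)
[8] T0.load  rd  (counter 5, T0.r 5)
[9] T0.cas  hit  (counter 6, T0.r 5)
[10] T1.cas  miss  (counter 6, T1.r 4)
[11] T0.load  rd  (counter 6, T0.r 6)
[12] T1.load  rd  (counter 6, T1.r 6)
[13] T0.cas  hit  (counter 7, T0.r 6)
[14] T0.load  rd  (counter 7, T0.r 7)
[15] T0.cas  hit  (counter 8, T0.r 7)
[16] T1.cas  miss  (counter 8, T1.r 6)
[17] T1.load  rd  (counter 8, T1.r 8)
[18] T1.cas  hit  (counter 9, T1.r 8)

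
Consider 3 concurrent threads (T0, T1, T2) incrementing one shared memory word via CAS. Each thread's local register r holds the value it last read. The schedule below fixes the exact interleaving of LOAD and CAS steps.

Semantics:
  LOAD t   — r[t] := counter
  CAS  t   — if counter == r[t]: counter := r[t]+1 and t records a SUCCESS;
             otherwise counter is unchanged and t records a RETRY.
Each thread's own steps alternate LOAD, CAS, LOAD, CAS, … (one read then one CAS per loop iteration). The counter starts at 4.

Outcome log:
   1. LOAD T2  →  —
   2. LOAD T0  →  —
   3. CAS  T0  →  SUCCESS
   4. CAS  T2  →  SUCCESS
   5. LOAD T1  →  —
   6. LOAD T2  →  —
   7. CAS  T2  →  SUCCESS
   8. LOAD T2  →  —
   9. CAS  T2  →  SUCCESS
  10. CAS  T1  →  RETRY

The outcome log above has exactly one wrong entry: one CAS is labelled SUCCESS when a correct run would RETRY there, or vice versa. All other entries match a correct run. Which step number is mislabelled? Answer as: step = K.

Re-executing:
T2 LOAD — after: cnt=4, r=4 — load
T0 LOAD — after: cnt=4, r=4 — load
T0 CAS — after: cnt=5, r=4 — ok
T2 CAS — after: cnt=5, r=4 — retry
T1 LOAD — after: cnt=5, r=5 — load
T2 LOAD — after: cnt=5, r=5 — load
T2 CAS — after: cnt=6, r=5 — ok
T2 LOAD — after: cnt=6, r=6 — load
T2 CAS — after: cnt=7, r=6 — ok
T1 CAS — after: cnt=7, r=5 — retry
Mismatch at 4.

step = 4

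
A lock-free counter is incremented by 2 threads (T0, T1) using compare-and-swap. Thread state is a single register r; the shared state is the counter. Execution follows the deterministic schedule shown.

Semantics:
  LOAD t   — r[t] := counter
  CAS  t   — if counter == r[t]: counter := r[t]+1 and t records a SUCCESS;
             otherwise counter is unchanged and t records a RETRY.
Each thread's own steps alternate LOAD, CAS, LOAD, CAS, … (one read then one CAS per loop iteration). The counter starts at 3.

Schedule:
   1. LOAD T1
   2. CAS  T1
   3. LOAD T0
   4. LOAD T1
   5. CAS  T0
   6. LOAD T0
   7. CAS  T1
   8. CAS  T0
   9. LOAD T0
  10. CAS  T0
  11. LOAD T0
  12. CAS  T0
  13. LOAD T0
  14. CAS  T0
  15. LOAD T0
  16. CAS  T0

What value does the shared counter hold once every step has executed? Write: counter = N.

counter = 10

step 1: T1 LOAD ⇒ load; ctr=3 reg=3
step 2: T1 CAS ⇒ ok; ctr=4 reg=3
step 3: T0 LOAD ⇒ load; ctr=4 reg=4
step 4: T1 LOAD ⇒ load; ctr=4 reg=4
step 5: T0 CAS ⇒ ok; ctr=5 reg=4
step 6: T0 LOAD ⇒ load; ctr=5 reg=5
step 7: T1 CAS ⇒ retry; ctr=5 reg=4
step 8: T0 CAS ⇒ ok; ctr=6 reg=5
step 9: T0 LOAD ⇒ load; ctr=6 reg=6
step 10: T0 CAS ⇒ ok; ctr=7 reg=6
step 11: T0 LOAD ⇒ load; ctr=7 reg=7
step 12: T0 CAS ⇒ ok; ctr=8 reg=7
step 13: T0 LOAD ⇒ load; ctr=8 reg=8
step 14: T0 CAS ⇒ ok; ctr=9 reg=8
step 15: T0 LOAD ⇒ load; ctr=9 reg=9
step 16: T0 CAS ⇒ ok; ctr=10 reg=9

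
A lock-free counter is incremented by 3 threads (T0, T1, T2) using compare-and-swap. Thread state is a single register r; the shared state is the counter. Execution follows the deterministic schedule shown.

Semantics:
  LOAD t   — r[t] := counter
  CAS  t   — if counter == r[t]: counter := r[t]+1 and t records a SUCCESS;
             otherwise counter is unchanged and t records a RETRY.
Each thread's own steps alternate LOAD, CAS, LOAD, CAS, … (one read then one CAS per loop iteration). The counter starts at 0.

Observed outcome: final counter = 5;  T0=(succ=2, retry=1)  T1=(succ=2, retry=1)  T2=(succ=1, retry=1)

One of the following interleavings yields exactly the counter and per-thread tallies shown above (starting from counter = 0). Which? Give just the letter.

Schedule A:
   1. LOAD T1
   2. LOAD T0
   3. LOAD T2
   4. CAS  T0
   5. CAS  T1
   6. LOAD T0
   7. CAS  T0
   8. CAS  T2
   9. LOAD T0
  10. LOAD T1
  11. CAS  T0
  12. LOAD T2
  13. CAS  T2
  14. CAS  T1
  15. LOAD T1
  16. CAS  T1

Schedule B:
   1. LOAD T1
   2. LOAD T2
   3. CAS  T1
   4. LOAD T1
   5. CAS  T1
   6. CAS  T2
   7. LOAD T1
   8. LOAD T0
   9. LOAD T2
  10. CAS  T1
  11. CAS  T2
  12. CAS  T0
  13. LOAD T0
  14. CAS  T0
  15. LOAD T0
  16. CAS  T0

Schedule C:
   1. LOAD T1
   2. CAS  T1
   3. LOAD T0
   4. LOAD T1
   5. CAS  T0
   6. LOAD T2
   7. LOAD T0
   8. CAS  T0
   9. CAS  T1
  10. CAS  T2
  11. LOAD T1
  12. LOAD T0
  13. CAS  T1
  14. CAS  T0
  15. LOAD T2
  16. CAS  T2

C

Tracing schedule C:
step 1: T1 LOAD ⇒ load; ctr=0 reg=0
step 2: T1 CAS ⇒ ok; ctr=1 reg=0
step 3: T0 LOAD ⇒ load; ctr=1 reg=1
step 4: T1 LOAD ⇒ load; ctr=1 reg=1
step 5: T0 CAS ⇒ ok; ctr=2 reg=1
step 6: T2 LOAD ⇒ load; ctr=2 reg=2
step 7: T0 LOAD ⇒ load; ctr=2 reg=2
step 8: T0 CAS ⇒ ok; ctr=3 reg=2
step 9: T1 CAS ⇒ retry; ctr=3 reg=1
step 10: T2 CAS ⇒ retry; ctr=3 reg=2
step 11: T1 LOAD ⇒ load; ctr=3 reg=3
step 12: T0 LOAD ⇒ load; ctr=3 reg=3
step 13: T1 CAS ⇒ ok; ctr=4 reg=3
step 14: T0 CAS ⇒ retry; ctr=4 reg=3
step 15: T2 LOAD ⇒ load; ctr=4 reg=4
step 16: T2 CAS ⇒ ok; ctr=5 reg=4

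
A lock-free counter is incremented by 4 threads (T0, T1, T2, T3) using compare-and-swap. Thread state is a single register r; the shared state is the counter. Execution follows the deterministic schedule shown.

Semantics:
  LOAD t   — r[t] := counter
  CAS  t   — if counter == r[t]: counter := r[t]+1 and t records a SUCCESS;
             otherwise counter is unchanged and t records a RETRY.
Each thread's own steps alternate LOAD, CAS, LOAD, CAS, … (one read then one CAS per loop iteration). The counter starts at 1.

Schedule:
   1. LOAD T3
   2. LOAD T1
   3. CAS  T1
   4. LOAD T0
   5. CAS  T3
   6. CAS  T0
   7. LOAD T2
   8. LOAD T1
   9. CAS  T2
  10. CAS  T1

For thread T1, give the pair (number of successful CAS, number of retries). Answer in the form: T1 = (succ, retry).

T1 = (1, 1)

   1) LOAD T3:  M=1  r_T3=1
   2) LOAD T1:  M=1  r_T1=1
   3) CAS  T1:  M=2  r_T1=1 ✓
   4) LOAD T0:  M=2  r_T0=2
   5) CAS  T3:  M=2  r_T3=1 ✗
   6) CAS  T0:  M=3  r_T0=2 ✓
   7) LOAD T2:  M=3  r_T2=3
   8) LOAD T1:  M=3  r_T1=3
   9) CAS  T2:  M=4  r_T2=3 ✓
  10) CAS  T1:  M=4  r_T1=3 ✗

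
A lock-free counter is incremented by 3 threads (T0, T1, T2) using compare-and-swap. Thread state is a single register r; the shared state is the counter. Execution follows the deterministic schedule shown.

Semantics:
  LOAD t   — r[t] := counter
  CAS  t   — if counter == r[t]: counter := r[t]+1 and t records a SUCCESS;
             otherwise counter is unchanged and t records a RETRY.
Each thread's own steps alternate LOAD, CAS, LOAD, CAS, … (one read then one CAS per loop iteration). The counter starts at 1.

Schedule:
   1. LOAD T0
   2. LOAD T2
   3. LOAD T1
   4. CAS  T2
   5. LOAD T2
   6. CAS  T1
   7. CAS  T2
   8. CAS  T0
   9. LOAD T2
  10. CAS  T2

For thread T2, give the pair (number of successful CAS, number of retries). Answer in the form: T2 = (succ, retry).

T2 = (3, 0)

step 1: T0 LOAD ⇒ load; ctr=1 reg=1
step 2: T2 LOAD ⇒ load; ctr=1 reg=1
step 3: T1 LOAD ⇒ load; ctr=1 reg=1
step 4: T2 CAS ⇒ ok; ctr=2 reg=1
step 5: T2 LOAD ⇒ load; ctr=2 reg=2
step 6: T1 CAS ⇒ retry; ctr=2 reg=1
step 7: T2 CAS ⇒ ok; ctr=3 reg=2
step 8: T0 CAS ⇒ retry; ctr=3 reg=1
step 9: T2 LOAD ⇒ load; ctr=3 reg=3
step 10: T2 CAS ⇒ ok; ctr=4 reg=3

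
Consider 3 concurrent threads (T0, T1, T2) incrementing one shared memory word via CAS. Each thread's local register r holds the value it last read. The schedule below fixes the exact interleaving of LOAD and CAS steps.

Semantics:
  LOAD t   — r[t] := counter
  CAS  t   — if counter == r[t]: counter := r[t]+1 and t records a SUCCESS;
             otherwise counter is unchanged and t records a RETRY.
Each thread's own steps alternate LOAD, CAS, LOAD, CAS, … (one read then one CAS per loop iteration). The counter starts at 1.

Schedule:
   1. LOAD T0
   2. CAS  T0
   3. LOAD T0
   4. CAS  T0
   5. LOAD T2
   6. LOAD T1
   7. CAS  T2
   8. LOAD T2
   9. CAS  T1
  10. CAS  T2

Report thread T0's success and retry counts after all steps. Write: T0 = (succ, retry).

T0 LOAD — after: cnt=1, r=1 — load
T0 CAS — after: cnt=2, r=1 — ok
T0 LOAD — after: cnt=2, r=2 — load
T0 CAS — after: cnt=3, r=2 — ok
T2 LOAD — after: cnt=3, r=3 — load
T1 LOAD — after: cnt=3, r=3 — load
T2 CAS — after: cnt=4, r=3 — ok
T2 LOAD — after: cnt=4, r=4 — load
T1 CAS — after: cnt=4, r=3 — retry
T2 CAS — after: cnt=5, r=4 — ok

T0 = (2, 0)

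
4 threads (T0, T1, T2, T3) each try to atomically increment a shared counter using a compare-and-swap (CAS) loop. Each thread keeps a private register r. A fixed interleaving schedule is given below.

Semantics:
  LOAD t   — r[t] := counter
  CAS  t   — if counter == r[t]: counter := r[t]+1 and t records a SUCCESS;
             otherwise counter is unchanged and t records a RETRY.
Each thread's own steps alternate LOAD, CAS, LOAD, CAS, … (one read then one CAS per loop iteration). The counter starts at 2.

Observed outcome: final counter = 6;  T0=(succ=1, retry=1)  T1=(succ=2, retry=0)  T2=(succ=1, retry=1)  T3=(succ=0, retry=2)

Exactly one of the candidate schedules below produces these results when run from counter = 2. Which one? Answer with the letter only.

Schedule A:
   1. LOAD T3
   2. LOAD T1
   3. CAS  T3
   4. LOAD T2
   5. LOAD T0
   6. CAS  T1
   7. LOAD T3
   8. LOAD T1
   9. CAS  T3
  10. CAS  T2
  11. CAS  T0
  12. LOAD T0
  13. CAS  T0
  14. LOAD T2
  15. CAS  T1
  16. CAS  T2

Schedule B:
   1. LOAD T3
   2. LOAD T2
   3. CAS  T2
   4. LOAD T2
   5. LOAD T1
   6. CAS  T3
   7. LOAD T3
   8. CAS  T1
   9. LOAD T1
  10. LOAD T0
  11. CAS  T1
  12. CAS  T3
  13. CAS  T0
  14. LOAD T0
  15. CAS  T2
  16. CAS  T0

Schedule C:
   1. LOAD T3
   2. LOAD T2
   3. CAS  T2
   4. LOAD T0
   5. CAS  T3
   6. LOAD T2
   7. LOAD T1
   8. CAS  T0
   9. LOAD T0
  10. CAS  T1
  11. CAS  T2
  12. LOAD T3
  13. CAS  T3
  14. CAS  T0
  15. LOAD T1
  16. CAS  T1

Tracing schedule B:
   1) LOAD T3:  M=2  r_T3=2
   2) LOAD T2:  M=2  r_T2=2
   3) CAS  T2:  M=3  r_T2=2 ✓
   4) LOAD T2:  M=3  r_T2=3
   5) LOAD T1:  M=3  r_T1=3
   6) CAS  T3:  M=3  r_T3=2 ✗
   7) LOAD T3:  M=3  r_T3=3
   8) CAS  T1:  M=4  r_T1=3 ✓
   9) LOAD T1:  M=4  r_T1=4
  10) LOAD T0:  M=4  r_T0=4
  11) CAS  T1:  M=5  r_T1=4 ✓
  12) CAS  T3:  M=5  r_T3=3 ✗
  13) CAS  T0:  M=5  r_T0=4 ✗
  14) LOAD T0:  M=5  r_T0=5
  15) CAS  T2:  M=5  r_T2=3 ✗
  16) CAS  T0:  M=6  r_T0=5 ✓

B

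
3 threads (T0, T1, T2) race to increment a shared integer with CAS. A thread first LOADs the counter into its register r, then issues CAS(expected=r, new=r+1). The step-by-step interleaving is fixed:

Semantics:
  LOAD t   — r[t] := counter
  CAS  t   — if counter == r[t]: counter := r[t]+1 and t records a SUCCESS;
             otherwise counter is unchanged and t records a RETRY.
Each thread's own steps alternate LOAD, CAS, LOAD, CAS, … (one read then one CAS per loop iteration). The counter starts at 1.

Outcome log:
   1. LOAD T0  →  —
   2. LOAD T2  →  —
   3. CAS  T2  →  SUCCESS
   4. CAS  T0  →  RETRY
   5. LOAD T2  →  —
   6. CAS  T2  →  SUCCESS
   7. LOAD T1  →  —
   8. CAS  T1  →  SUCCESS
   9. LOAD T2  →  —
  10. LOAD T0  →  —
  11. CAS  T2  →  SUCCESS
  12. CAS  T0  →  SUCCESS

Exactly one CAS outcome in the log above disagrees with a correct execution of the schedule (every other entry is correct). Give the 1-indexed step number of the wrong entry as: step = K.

step = 12

Correct run:
[1] T0.load  rd  (counter 1, T0.r 1)
[2] T2.load  rd  (counter 1, T2.r 1)
[3] T2.cas  hit  (counter 2, T2.r 1)
[4] T0.cas  miss  (counter 2, T0.r 1)
[5] T2.load  rd  (counter 2, T2.r 2)
[6] T2.cas  hit  (counter 3, T2.r 2)
[7] T1.load  rd  (counter 3, T1.r 3)
[8] T1.cas  hit  (counter 4, T1.r 3)
[9] T2.load  rd  (counter 4, T2.r 4)
[10] T0.load  rd  (counter 4, T0.r 4)
[11] T2.cas  hit  (counter 5, T2.r 4)
[12] T0.cas  miss  (counter 5, T0.r 4)
Flip is step 12.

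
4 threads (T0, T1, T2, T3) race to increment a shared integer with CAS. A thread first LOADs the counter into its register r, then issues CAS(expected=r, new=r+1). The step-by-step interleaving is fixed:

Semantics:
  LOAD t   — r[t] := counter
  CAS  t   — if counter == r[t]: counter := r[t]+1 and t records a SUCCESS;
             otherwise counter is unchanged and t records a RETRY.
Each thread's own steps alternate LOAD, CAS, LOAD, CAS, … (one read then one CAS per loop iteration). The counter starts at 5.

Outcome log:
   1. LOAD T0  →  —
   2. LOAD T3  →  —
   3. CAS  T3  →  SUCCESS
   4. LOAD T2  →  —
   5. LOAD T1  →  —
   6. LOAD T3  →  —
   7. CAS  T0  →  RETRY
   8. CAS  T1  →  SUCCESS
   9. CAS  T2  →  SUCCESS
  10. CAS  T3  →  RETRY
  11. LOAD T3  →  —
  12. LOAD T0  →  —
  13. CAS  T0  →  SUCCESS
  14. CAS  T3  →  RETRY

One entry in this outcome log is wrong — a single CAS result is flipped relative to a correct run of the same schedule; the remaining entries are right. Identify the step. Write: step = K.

step = 9

Correct run:
T0 LOAD — after: cnt=5, r=5 — load
T3 LOAD — after: cnt=5, r=5 — load
T3 CAS — after: cnt=6, r=5 — ok
T2 LOAD — after: cnt=6, r=6 — load
T1 LOAD — after: cnt=6, r=6 — load
T3 LOAD — after: cnt=6, r=6 — load
T0 CAS — after: cnt=6, r=5 — retry
T1 CAS — after: cnt=7, r=6 — ok
T2 CAS — after: cnt=7, r=6 — retry
T3 CAS — after: cnt=7, r=6 — retry
T3 LOAD — after: cnt=7, r=7 — load
T0 LOAD — after: cnt=7, r=7 — load
T0 CAS — after: cnt=8, r=7 — ok
T3 CAS — after: cnt=8, r=7 — retry
Mismatch at 9.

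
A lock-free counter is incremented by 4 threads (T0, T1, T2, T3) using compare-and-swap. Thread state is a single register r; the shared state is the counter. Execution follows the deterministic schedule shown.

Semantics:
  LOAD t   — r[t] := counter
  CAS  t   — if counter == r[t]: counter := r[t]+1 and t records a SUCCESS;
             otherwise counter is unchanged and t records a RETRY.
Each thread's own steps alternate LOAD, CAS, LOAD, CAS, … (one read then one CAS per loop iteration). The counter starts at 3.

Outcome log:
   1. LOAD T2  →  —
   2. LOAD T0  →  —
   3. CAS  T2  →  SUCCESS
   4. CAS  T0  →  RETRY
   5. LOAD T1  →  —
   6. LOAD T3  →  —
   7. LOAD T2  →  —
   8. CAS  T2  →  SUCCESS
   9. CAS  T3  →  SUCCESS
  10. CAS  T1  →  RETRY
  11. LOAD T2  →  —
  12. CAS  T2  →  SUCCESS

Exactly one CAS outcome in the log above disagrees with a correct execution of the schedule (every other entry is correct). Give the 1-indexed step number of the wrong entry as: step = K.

Correct run:
[1] T2.load  rd  (counter 3, T2.r 3)
[2] T0.load  rd  (counter 3, T0.r 3)
[3] T2.cas  hit  (counter 4, T2.r 3)
[4] T0.cas  miss  (counter 4, T0.r 3)
[5] T1.load  rd  (counter 4, T1.r 4)
[6] T3.load  rd  (counter 4, T3.r 4)
[7] T2.load  rd  (counter 4, T2.r 4)
[8] T2.cas  hit  (counter 5, T2.r 4)
[9] T3.cas  miss  (counter 5, T3.r 4)
[10] T1.cas  miss  (counter 5, T1.r 4)
[11] T2.load  rd  (counter 5, T2.r 5)
[12] T2.cas  hit  (counter 6, T2.r 5)
Log disagrees first at step 9.

step = 9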